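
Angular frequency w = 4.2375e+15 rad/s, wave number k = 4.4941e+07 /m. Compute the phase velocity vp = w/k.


vp = w / k
= 4.2375e+15 / 4.4941e+07
= 9.4290e+07 m/s

9.4290e+07


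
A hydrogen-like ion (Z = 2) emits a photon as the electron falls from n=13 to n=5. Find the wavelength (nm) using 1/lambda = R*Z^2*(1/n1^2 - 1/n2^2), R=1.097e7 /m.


1/lambda = R * Z^2 * (1/n1^2 - 1/n2^2)
= 1.097e7 * 2^2 * (1/5^2 - 1/13^2)
= 1.097e7 * 4 * (0.04 - 0.005917)
= 1.4956e+06 /m
lambda = 1 / 1.4956e+06
= 668.6481 nm

668.6481


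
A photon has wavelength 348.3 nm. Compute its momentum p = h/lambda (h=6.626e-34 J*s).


p = h / lambda
= 6.626e-34 / (348.3e-9)
= 6.626e-34 / 3.4830e-07
= 1.9024e-27 kg*m/s

1.9024e-27


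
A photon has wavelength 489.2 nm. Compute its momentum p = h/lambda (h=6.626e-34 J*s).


p = h / lambda
= 6.626e-34 / (489.2e-9)
= 6.626e-34 / 4.8920e-07
= 1.3545e-27 kg*m/s

1.3545e-27


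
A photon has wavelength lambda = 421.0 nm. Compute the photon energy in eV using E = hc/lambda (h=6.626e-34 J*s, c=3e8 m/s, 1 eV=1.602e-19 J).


E = hc / lambda
= (6.626e-34)(3e8) / (421.0e-9)
= 1.9878e-25 / 4.2100e-07
= 4.7216e-19 J
Converting to eV: 4.7216e-19 / 1.602e-19
= 2.9473 eV

2.9473


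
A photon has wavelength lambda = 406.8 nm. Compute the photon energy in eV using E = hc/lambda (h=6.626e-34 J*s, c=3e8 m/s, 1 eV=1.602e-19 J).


E = hc / lambda
= (6.626e-34)(3e8) / (406.8e-9)
= 1.9878e-25 / 4.0680e-07
= 4.8864e-19 J
Converting to eV: 4.8864e-19 / 1.602e-19
= 3.0502 eV

3.0502


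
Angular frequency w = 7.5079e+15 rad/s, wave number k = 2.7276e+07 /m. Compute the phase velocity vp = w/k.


vp = w / k
= 7.5079e+15 / 2.7276e+07
= 2.7526e+08 m/s

2.7526e+08


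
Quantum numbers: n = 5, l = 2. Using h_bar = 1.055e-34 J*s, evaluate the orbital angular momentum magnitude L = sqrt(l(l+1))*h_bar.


L = sqrt(l*(l+1)) * h_bar
= sqrt(2 * 3) * 1.055e-34
= sqrt(6) * 1.055e-34
= 2.4495 * 1.055e-34
= 2.5842e-34 J*s

2.5842e-34


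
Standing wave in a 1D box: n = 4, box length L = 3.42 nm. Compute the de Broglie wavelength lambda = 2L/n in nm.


lambda = 2L / n
= 2 * 3.42 / 4
= 6.84 / 4
= 1.71 nm

1.71


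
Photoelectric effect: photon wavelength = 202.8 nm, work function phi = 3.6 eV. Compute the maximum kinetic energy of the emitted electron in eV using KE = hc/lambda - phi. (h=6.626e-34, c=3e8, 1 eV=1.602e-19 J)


E_photon = hc / lambda
= (6.626e-34)(3e8) / (202.8e-9)
= 9.8018e-19 J
= 6.1185 eV
KE = E_photon - phi
= 6.1185 - 3.6
= 2.5185 eV

2.5185


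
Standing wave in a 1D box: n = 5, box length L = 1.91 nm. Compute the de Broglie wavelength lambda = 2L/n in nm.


lambda = 2L / n
= 2 * 1.91 / 5
= 3.82 / 5
= 0.764 nm

0.764


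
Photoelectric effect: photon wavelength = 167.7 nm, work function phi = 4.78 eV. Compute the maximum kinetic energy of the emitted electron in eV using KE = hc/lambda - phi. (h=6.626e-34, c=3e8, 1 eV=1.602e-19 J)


E_photon = hc / lambda
= (6.626e-34)(3e8) / (167.7e-9)
= 1.1853e-18 J
= 7.3991 eV
KE = E_photon - phi
= 7.3991 - 4.78
= 2.6191 eV

2.6191


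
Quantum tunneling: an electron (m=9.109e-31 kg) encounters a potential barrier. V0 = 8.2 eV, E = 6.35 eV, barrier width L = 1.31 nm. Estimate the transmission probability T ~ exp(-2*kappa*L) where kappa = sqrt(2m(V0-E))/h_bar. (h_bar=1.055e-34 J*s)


V0 - E = 1.85 eV = 2.9637e-19 J
kappa = sqrt(2 * m * (V0-E)) / h_bar
= sqrt(2 * 9.109e-31 * 2.9637e-19) / 1.055e-34
= 6.9649e+09 /m
2*kappa*L = 2 * 6.9649e+09 * 1.31e-9
= 18.248
T = exp(-18.248) = 1.188435e-08

1.188435e-08


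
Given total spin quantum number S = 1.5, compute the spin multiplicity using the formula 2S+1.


Spin multiplicity = 2S + 1
= 2 * 1.5 + 1
= 3.0 + 1
= 4

4


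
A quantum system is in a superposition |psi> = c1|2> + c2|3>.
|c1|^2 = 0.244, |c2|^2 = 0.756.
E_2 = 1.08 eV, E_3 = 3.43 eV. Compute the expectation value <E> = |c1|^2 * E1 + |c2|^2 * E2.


<E> = |c1|^2 * E1 + |c2|^2 * E2
= 0.244 * 1.08 + 0.756 * 3.43
= 0.2635 + 2.5931
= 2.8566 eV

2.8566


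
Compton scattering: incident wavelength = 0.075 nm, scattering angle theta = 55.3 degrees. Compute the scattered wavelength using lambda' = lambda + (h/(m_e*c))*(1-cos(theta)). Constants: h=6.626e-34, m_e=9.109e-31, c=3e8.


Compton wavelength: h/(m_e*c) = 2.4247e-12 m
d_lambda = 2.4247e-12 * (1 - cos(55.3 deg))
= 2.4247e-12 * 0.43072
= 1.0444e-12 m = 0.001044 nm
lambda' = 0.075 + 0.001044
= 0.076044 nm

0.076044


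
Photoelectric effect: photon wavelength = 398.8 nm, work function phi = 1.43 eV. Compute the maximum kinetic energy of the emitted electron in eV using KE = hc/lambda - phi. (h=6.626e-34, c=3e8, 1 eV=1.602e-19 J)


E_photon = hc / lambda
= (6.626e-34)(3e8) / (398.8e-9)
= 4.9845e-19 J
= 3.1114 eV
KE = E_photon - phi
= 3.1114 - 1.43
= 1.6814 eV

1.6814


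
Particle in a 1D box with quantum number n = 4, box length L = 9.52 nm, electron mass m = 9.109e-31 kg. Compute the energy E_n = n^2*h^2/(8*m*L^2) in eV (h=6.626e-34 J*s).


E = n^2 * h^2 / (8 * m * L^2)
= 4^2 * (6.626e-34)^2 / (8 * 9.109e-31 * (9.52e-9)^2)
= 16 * 4.3904e-67 / (8 * 9.109e-31 * 9.0630e-17)
= 1.0636e-20 J
= 0.0664 eV

0.0664


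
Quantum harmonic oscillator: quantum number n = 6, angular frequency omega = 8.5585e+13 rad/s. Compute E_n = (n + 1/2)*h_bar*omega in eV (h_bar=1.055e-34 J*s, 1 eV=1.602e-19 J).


E = (n + 1/2) * h_bar * omega
= (6 + 0.5) * 1.055e-34 * 8.5585e+13
= 6.5 * 9.0292e-21
= 5.8690e-20 J
= 0.3664 eV

0.3664


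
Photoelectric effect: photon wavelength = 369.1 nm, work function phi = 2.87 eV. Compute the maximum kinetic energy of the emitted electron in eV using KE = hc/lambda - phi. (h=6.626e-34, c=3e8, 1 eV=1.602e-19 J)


E_photon = hc / lambda
= (6.626e-34)(3e8) / (369.1e-9)
= 5.3855e-19 J
= 3.3618 eV
KE = E_photon - phi
= 3.3618 - 2.87
= 0.4918 eV

0.4918


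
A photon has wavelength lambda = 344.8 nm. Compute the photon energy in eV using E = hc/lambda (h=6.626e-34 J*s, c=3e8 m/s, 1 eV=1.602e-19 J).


E = hc / lambda
= (6.626e-34)(3e8) / (344.8e-9)
= 1.9878e-25 / 3.4480e-07
= 5.7651e-19 J
Converting to eV: 5.7651e-19 / 1.602e-19
= 3.5987 eV

3.5987


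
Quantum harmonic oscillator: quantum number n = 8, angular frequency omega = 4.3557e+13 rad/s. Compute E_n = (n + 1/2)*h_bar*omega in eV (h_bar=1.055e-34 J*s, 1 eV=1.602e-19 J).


E = (n + 1/2) * h_bar * omega
= (8 + 0.5) * 1.055e-34 * 4.3557e+13
= 8.5 * 4.5953e-21
= 3.9060e-20 J
= 0.2438 eV

0.2438


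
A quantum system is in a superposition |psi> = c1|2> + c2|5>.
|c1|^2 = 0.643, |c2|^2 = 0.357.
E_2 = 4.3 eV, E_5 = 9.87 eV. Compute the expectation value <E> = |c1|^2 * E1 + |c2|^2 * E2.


<E> = |c1|^2 * E1 + |c2|^2 * E2
= 0.643 * 4.3 + 0.357 * 9.87
= 2.7649 + 3.5236
= 6.2885 eV

6.2885


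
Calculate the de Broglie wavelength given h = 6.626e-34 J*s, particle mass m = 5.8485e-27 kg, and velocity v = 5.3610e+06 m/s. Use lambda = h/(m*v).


lambda = h / (m * v)
= 6.626e-34 / (5.8485e-27 * 5.3610e+06)
= 6.626e-34 / 3.1354e-20
= 2.1133e-14 m

2.1133e-14


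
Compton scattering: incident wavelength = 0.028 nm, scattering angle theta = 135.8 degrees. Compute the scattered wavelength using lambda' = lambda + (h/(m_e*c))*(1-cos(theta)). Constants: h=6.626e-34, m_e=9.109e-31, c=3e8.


Compton wavelength: h/(m_e*c) = 2.4247e-12 m
d_lambda = 2.4247e-12 * (1 - cos(135.8 deg))
= 2.4247e-12 * 1.716911
= 4.1630e-12 m = 0.004163 nm
lambda' = 0.028 + 0.004163
= 0.032163 nm

0.032163


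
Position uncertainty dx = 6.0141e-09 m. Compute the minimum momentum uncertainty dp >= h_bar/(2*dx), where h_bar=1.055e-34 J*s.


dp = h_bar / (2 * dx)
= 1.055e-34 / (2 * 6.0141e-09)
= 1.055e-34 / 1.2028e-08
= 8.7711e-27 kg*m/s

8.7711e-27


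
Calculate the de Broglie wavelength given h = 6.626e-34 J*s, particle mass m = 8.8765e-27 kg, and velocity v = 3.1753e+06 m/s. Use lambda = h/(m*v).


lambda = h / (m * v)
= 6.626e-34 / (8.8765e-27 * 3.1753e+06)
= 6.626e-34 / 2.8186e-20
= 2.3508e-14 m

2.3508e-14


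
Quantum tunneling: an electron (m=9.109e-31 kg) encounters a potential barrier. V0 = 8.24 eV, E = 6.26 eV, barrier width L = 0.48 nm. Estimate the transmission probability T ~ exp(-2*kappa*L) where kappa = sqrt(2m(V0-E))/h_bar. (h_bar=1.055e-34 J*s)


V0 - E = 1.98 eV = 3.1720e-19 J
kappa = sqrt(2 * m * (V0-E)) / h_bar
= sqrt(2 * 9.109e-31 * 3.1720e-19) / 1.055e-34
= 7.2055e+09 /m
2*kappa*L = 2 * 7.2055e+09 * 0.48e-9
= 6.9172
T = exp(-6.9172) = 9.905581e-04

9.905581e-04


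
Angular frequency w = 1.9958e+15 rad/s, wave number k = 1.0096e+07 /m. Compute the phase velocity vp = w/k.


vp = w / k
= 1.9958e+15 / 1.0096e+07
= 1.9768e+08 m/s

1.9768e+08


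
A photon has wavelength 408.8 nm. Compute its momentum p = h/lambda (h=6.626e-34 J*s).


p = h / lambda
= 6.626e-34 / (408.8e-9)
= 6.626e-34 / 4.0880e-07
= 1.6208e-27 kg*m/s

1.6208e-27


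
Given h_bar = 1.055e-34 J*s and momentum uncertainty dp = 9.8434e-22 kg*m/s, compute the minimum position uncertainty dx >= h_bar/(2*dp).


dx = h_bar / (2 * dp)
= 1.055e-34 / (2 * 9.8434e-22)
= 1.055e-34 / 1.9687e-21
= 5.3589e-14 m

5.3589e-14


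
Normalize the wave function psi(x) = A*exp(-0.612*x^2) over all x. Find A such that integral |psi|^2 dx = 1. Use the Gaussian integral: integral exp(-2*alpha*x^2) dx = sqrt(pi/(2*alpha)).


integral |psi|^2 dx = A^2 * sqrt(pi/(2*alpha)) = 1
A^2 = sqrt(2*alpha/pi)
= sqrt(2 * 0.612 / pi)
= 0.624189
A = sqrt(0.624189)
= 0.7901

0.7901


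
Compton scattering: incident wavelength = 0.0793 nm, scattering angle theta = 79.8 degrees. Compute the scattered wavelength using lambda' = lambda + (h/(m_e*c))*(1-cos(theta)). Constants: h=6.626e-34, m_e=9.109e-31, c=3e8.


Compton wavelength: h/(m_e*c) = 2.4247e-12 m
d_lambda = 2.4247e-12 * (1 - cos(79.8 deg))
= 2.4247e-12 * 0.822915
= 1.9953e-12 m = 0.001995 nm
lambda' = 0.0793 + 0.001995
= 0.081295 nm

0.081295


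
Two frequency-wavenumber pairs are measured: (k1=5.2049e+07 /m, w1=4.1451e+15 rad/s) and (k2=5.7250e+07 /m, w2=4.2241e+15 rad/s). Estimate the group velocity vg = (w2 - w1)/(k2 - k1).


vg = (w2 - w1) / (k2 - k1)
= (4.2241e+15 - 4.1451e+15) / (5.7250e+07 - 5.2049e+07)
= 7.9000e+13 / 5.2010e+06
= 1.5189e+07 m/s

1.5189e+07


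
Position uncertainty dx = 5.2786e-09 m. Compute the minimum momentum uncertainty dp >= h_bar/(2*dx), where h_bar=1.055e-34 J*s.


dp = h_bar / (2 * dx)
= 1.055e-34 / (2 * 5.2786e-09)
= 1.055e-34 / 1.0557e-08
= 9.9932e-27 kg*m/s

9.9932e-27


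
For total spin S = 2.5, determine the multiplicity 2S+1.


Spin multiplicity = 2S + 1
= 2 * 2.5 + 1
= 5.0 + 1
= 6

6


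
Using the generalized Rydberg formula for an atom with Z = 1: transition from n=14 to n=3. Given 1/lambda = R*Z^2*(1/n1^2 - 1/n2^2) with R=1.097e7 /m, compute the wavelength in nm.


1/lambda = R * Z^2 * (1/n1^2 - 1/n2^2)
= 1.097e7 * 1^2 * (1/3^2 - 1/14^2)
= 1.097e7 * 1 * (0.111111 - 0.005102)
= 1.1629e+06 /m
lambda = 1 / 1.1629e+06
= 859.9047 nm

859.9047


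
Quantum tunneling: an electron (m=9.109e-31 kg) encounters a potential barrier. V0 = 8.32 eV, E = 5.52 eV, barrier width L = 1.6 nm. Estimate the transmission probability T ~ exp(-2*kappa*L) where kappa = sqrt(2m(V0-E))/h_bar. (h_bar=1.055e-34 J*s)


V0 - E = 2.8 eV = 4.4856e-19 J
kappa = sqrt(2 * m * (V0-E)) / h_bar
= sqrt(2 * 9.109e-31 * 4.4856e-19) / 1.055e-34
= 8.5686e+09 /m
2*kappa*L = 2 * 8.5686e+09 * 1.6e-9
= 27.4194
T = exp(-27.4194) = 1.235665e-12

1.235665e-12


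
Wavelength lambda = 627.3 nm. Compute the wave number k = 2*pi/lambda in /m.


k = 2 * pi / lambda
= 6.2832 / (627.3e-9)
= 6.2832 / 6.2730e-07
= 1.0016e+07 /m

1.0016e+07


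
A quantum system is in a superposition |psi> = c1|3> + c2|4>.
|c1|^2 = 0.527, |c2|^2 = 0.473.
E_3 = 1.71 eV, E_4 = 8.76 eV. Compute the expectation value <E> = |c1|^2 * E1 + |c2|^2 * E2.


<E> = |c1|^2 * E1 + |c2|^2 * E2
= 0.527 * 1.71 + 0.473 * 8.76
= 0.9012 + 4.1435
= 5.0446 eV

5.0446


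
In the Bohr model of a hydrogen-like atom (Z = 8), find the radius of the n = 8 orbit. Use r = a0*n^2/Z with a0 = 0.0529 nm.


r = a0 * n^2 / Z
= 0.0529 * 8^2 / 8
= 0.0529 * 64 / 8
= 0.4232 nm

0.4232


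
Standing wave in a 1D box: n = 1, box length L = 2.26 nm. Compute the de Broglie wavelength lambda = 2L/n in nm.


lambda = 2L / n
= 2 * 2.26 / 1
= 4.52 / 1
= 4.52 nm

4.52


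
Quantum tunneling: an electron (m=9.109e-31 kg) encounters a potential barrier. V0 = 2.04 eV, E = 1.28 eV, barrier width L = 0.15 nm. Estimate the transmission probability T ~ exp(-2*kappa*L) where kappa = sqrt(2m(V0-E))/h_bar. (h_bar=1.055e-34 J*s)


V0 - E = 0.76 eV = 1.2175e-19 J
kappa = sqrt(2 * m * (V0-E)) / h_bar
= sqrt(2 * 9.109e-31 * 1.2175e-19) / 1.055e-34
= 4.4641e+09 /m
2*kappa*L = 2 * 4.4641e+09 * 0.15e-9
= 1.3392
T = exp(-1.3392) = 2.620457e-01

2.620457e-01


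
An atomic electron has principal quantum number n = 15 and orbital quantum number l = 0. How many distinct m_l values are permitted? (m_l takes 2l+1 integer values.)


m_l ranges from -l to +l in integer steps
So m_l goes from -0 to +0
Count = 2l + 1 = 2*0 + 1
= 1

1


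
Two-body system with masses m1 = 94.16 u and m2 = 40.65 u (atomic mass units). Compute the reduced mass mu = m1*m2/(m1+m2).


mu = m1 * m2 / (m1 + m2)
= 94.16 * 40.65 / (94.16 + 40.65)
= 3827.604 / 134.81
= 28.3926 u

28.3926


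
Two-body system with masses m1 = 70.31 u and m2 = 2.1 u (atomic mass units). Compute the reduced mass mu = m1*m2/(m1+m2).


mu = m1 * m2 / (m1 + m2)
= 70.31 * 2.1 / (70.31 + 2.1)
= 147.651 / 72.41
= 2.0391 u

2.0391


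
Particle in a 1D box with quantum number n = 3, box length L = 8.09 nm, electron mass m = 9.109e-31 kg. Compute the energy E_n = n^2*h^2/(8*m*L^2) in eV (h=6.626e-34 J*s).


E = n^2 * h^2 / (8 * m * L^2)
= 3^2 * (6.626e-34)^2 / (8 * 9.109e-31 * (8.09e-9)^2)
= 9 * 4.3904e-67 / (8 * 9.109e-31 * 6.5448e-17)
= 8.2849e-21 J
= 0.0517 eV

0.0517


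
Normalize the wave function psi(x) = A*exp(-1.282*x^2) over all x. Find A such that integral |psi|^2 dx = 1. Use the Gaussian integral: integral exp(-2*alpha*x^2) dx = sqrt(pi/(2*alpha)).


integral |psi|^2 dx = A^2 * sqrt(pi/(2*alpha)) = 1
A^2 = sqrt(2*alpha/pi)
= sqrt(2 * 1.282 / pi)
= 0.903408
A = sqrt(0.903408)
= 0.9505

0.9505


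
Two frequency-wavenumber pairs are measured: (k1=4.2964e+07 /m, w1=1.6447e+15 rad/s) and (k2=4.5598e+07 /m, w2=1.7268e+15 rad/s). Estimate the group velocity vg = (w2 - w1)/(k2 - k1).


vg = (w2 - w1) / (k2 - k1)
= (1.7268e+15 - 1.6447e+15) / (4.5598e+07 - 4.2964e+07)
= 8.2100e+13 / 2.6340e+06
= 3.1169e+07 m/s

3.1169e+07


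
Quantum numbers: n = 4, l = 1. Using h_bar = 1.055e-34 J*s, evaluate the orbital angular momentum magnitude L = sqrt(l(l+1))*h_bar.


L = sqrt(l*(l+1)) * h_bar
= sqrt(1 * 2) * 1.055e-34
= sqrt(2) * 1.055e-34
= 1.4142 * 1.055e-34
= 1.4920e-34 J*s

1.4920e-34


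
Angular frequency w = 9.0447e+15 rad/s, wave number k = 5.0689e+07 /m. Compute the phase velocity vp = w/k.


vp = w / k
= 9.0447e+15 / 5.0689e+07
= 1.7844e+08 m/s

1.7844e+08


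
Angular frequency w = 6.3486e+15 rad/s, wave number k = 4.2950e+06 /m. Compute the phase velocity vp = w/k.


vp = w / k
= 6.3486e+15 / 4.2950e+06
= 1.4781e+09 m/s

1.4781e+09


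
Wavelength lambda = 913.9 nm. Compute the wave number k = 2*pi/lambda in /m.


k = 2 * pi / lambda
= 6.2832 / (913.9e-9)
= 6.2832 / 9.1390e-07
= 6.8751e+06 /m

6.8751e+06


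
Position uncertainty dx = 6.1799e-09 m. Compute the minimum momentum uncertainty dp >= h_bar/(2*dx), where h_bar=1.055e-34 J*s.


dp = h_bar / (2 * dx)
= 1.055e-34 / (2 * 6.1799e-09)
= 1.055e-34 / 1.2360e-08
= 8.5357e-27 kg*m/s

8.5357e-27


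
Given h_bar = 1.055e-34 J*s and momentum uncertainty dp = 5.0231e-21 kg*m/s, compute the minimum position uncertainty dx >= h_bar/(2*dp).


dx = h_bar / (2 * dp)
= 1.055e-34 / (2 * 5.0231e-21)
= 1.055e-34 / 1.0046e-20
= 1.0501e-14 m

1.0501e-14


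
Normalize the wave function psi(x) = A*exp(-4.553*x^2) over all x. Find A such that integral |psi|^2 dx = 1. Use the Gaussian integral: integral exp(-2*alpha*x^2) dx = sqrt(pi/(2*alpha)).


integral |psi|^2 dx = A^2 * sqrt(pi/(2*alpha)) = 1
A^2 = sqrt(2*alpha/pi)
= sqrt(2 * 4.553 / pi)
= 1.702507
A = sqrt(1.702507)
= 1.3048

1.3048


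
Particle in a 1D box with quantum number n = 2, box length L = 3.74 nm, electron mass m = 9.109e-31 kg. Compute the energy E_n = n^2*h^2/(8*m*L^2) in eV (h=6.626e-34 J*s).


E = n^2 * h^2 / (8 * m * L^2)
= 2^2 * (6.626e-34)^2 / (8 * 9.109e-31 * (3.74e-9)^2)
= 4 * 4.3904e-67 / (8 * 9.109e-31 * 1.3988e-17)
= 1.7229e-20 J
= 0.1075 eV

0.1075


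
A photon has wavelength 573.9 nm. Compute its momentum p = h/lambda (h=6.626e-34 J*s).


p = h / lambda
= 6.626e-34 / (573.9e-9)
= 6.626e-34 / 5.7390e-07
= 1.1546e-27 kg*m/s

1.1546e-27


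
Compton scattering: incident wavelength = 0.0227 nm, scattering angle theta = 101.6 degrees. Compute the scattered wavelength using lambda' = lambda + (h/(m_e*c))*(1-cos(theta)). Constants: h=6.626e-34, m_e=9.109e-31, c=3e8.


Compton wavelength: h/(m_e*c) = 2.4247e-12 m
d_lambda = 2.4247e-12 * (1 - cos(101.6 deg))
= 2.4247e-12 * 1.201078
= 2.9123e-12 m = 0.002912 nm
lambda' = 0.0227 + 0.002912
= 0.025612 nm

0.025612


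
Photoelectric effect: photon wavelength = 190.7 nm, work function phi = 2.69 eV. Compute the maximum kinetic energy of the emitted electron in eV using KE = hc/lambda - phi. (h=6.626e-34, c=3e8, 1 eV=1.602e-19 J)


E_photon = hc / lambda
= (6.626e-34)(3e8) / (190.7e-9)
= 1.0424e-18 J
= 6.5067 eV
KE = E_photon - phi
= 6.5067 - 2.69
= 3.8167 eV

3.8167


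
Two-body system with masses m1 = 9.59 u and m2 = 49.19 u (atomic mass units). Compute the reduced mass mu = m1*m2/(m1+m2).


mu = m1 * m2 / (m1 + m2)
= 9.59 * 49.19 / (9.59 + 49.19)
= 471.7321 / 58.78
= 8.0254 u

8.0254


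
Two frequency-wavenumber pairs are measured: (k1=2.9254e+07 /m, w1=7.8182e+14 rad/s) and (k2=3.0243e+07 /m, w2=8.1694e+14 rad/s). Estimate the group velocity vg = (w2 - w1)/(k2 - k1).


vg = (w2 - w1) / (k2 - k1)
= (8.1694e+14 - 7.8182e+14) / (3.0243e+07 - 2.9254e+07)
= 3.5120e+13 / 9.8900e+05
= 3.5511e+07 m/s

3.5511e+07


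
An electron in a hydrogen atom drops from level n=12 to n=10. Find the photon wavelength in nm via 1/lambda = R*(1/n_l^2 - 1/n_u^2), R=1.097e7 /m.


1/lambda = R * (1/n_l^2 - 1/n_u^2)
= 1.097e7 * (1/10^2 - 1/12^2)
= 1.097e7 * (0.01 - 0.006944)
= 1.097e7 * 0.003056
= 3.3519e+04 /m
lambda = 1 / 3.3519e+04 = 29833.43 nm

29833.43


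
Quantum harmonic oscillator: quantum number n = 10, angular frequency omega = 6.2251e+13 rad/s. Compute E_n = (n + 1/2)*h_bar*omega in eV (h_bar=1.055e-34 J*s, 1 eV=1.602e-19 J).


E = (n + 1/2) * h_bar * omega
= (10 + 0.5) * 1.055e-34 * 6.2251e+13
= 10.5 * 6.5675e-21
= 6.8959e-20 J
= 0.4305 eV

0.4305


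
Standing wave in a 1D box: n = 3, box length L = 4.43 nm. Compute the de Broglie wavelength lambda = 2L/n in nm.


lambda = 2L / n
= 2 * 4.43 / 3
= 8.86 / 3
= 2.9533 nm

2.9533


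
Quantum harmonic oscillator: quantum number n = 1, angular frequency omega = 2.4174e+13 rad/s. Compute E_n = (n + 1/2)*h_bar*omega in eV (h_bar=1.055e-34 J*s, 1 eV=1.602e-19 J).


E = (n + 1/2) * h_bar * omega
= (1 + 0.5) * 1.055e-34 * 2.4174e+13
= 1.5 * 2.5504e-21
= 3.8255e-21 J
= 0.0239 eV

0.0239


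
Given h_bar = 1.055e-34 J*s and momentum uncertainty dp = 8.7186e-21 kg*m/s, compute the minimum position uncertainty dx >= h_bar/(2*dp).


dx = h_bar / (2 * dp)
= 1.055e-34 / (2 * 8.7186e-21)
= 1.055e-34 / 1.7437e-20
= 6.0503e-15 m

6.0503e-15


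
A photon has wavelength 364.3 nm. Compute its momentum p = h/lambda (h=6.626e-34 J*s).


p = h / lambda
= 6.626e-34 / (364.3e-9)
= 6.626e-34 / 3.6430e-07
= 1.8188e-27 kg*m/s

1.8188e-27


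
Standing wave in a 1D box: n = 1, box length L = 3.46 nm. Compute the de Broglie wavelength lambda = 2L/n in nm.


lambda = 2L / n
= 2 * 3.46 / 1
= 6.92 / 1
= 6.92 nm

6.92


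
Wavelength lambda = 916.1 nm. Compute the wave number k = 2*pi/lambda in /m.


k = 2 * pi / lambda
= 6.2832 / (916.1e-9)
= 6.2832 / 9.1610e-07
= 6.8586e+06 /m

6.8586e+06


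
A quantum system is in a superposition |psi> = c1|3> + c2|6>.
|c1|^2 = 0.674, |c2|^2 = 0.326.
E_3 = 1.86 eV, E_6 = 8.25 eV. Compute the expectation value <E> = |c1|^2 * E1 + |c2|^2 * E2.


<E> = |c1|^2 * E1 + |c2|^2 * E2
= 0.674 * 1.86 + 0.326 * 8.25
= 1.2536 + 2.6895
= 3.9431 eV

3.9431


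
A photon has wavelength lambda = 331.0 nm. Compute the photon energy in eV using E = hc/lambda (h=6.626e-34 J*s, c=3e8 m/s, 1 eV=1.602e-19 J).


E = hc / lambda
= (6.626e-34)(3e8) / (331.0e-9)
= 1.9878e-25 / 3.3100e-07
= 6.0054e-19 J
Converting to eV: 6.0054e-19 / 1.602e-19
= 3.7487 eV

3.7487


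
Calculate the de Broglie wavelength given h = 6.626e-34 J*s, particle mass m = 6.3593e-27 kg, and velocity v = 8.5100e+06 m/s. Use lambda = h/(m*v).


lambda = h / (m * v)
= 6.626e-34 / (6.3593e-27 * 8.5100e+06)
= 6.626e-34 / 5.4118e-20
= 1.2244e-14 m

1.2244e-14


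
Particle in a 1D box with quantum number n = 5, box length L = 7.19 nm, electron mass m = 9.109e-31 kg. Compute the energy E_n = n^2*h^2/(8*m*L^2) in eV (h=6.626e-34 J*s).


E = n^2 * h^2 / (8 * m * L^2)
= 5^2 * (6.626e-34)^2 / (8 * 9.109e-31 * (7.19e-9)^2)
= 25 * 4.3904e-67 / (8 * 9.109e-31 * 5.1696e-17)
= 2.9136e-20 J
= 0.1819 eV

0.1819


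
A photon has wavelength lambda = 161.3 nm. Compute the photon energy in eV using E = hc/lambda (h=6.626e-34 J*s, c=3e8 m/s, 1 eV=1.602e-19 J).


E = hc / lambda
= (6.626e-34)(3e8) / (161.3e-9)
= 1.9878e-25 / 1.6130e-07
= 1.2324e-18 J
Converting to eV: 1.2324e-18 / 1.602e-19
= 7.6926 eV

7.6926


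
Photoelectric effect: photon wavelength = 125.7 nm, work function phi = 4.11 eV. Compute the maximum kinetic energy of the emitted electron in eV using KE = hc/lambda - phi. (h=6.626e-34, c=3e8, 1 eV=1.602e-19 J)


E_photon = hc / lambda
= (6.626e-34)(3e8) / (125.7e-9)
= 1.5814e-18 J
= 9.8713 eV
KE = E_photon - phi
= 9.8713 - 4.11
= 5.7613 eV

5.7613


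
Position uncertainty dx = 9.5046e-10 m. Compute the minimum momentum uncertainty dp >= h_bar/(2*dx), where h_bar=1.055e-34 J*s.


dp = h_bar / (2 * dx)
= 1.055e-34 / (2 * 9.5046e-10)
= 1.055e-34 / 1.9009e-09
= 5.5499e-26 kg*m/s

5.5499e-26


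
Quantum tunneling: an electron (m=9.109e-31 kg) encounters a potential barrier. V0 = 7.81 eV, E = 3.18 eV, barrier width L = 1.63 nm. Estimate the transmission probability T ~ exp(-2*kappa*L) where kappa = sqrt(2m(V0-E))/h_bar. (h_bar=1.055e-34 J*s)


V0 - E = 4.63 eV = 7.4173e-19 J
kappa = sqrt(2 * m * (V0-E)) / h_bar
= sqrt(2 * 9.109e-31 * 7.4173e-19) / 1.055e-34
= 1.1018e+10 /m
2*kappa*L = 2 * 1.1018e+10 * 1.63e-9
= 35.9201
T = exp(-35.9201) = 2.512519e-16

2.512519e-16


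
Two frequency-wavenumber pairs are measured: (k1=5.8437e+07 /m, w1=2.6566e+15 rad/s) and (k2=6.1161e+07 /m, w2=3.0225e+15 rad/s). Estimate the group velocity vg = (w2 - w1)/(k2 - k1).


vg = (w2 - w1) / (k2 - k1)
= (3.0225e+15 - 2.6566e+15) / (6.1161e+07 - 5.8437e+07)
= 3.6590e+14 / 2.7240e+06
= 1.3432e+08 m/s

1.3432e+08


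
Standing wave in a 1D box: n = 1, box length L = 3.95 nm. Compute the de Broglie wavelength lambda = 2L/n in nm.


lambda = 2L / n
= 2 * 3.95 / 1
= 7.9 / 1
= 7.9 nm

7.9


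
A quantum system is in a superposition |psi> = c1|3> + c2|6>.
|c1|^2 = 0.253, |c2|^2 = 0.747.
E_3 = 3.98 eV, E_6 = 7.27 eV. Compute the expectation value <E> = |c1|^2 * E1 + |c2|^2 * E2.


<E> = |c1|^2 * E1 + |c2|^2 * E2
= 0.253 * 3.98 + 0.747 * 7.27
= 1.0069 + 5.4307
= 6.4376 eV

6.4376


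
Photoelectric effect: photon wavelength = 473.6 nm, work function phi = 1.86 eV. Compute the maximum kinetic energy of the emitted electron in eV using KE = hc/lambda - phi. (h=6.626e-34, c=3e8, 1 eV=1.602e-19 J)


E_photon = hc / lambda
= (6.626e-34)(3e8) / (473.6e-9)
= 4.1972e-19 J
= 2.62 eV
KE = E_photon - phi
= 2.62 - 1.86
= 0.76 eV

0.76


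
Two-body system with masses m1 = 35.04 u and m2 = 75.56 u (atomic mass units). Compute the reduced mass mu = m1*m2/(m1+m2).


mu = m1 * m2 / (m1 + m2)
= 35.04 * 75.56 / (35.04 + 75.56)
= 2647.6224 / 110.6
= 23.9387 u

23.9387


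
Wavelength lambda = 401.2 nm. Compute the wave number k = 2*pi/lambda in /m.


k = 2 * pi / lambda
= 6.2832 / (401.2e-9)
= 6.2832 / 4.0120e-07
= 1.5661e+07 /m

1.5661e+07


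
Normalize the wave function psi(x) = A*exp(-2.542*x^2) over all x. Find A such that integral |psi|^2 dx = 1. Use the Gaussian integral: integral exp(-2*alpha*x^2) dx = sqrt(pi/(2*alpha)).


integral |psi|^2 dx = A^2 * sqrt(pi/(2*alpha)) = 1
A^2 = sqrt(2*alpha/pi)
= sqrt(2 * 2.542 / pi)
= 1.272119
A = sqrt(1.272119)
= 1.1279

1.1279


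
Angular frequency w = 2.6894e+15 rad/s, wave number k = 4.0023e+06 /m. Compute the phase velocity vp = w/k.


vp = w / k
= 2.6894e+15 / 4.0023e+06
= 6.7196e+08 m/s

6.7196e+08


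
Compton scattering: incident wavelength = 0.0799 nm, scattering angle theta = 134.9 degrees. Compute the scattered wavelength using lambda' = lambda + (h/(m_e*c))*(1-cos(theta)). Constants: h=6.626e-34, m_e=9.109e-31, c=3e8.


Compton wavelength: h/(m_e*c) = 2.4247e-12 m
d_lambda = 2.4247e-12 * (1 - cos(134.9 deg))
= 2.4247e-12 * 1.705872
= 4.1362e-12 m = 0.004136 nm
lambda' = 0.0799 + 0.004136
= 0.084036 nm

0.084036


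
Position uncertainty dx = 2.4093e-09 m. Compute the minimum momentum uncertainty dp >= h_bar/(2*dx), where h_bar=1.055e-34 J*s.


dp = h_bar / (2 * dx)
= 1.055e-34 / (2 * 2.4093e-09)
= 1.055e-34 / 4.8186e-09
= 2.1894e-26 kg*m/s

2.1894e-26


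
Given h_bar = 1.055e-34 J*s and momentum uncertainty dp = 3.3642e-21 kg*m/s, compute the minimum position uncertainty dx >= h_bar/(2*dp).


dx = h_bar / (2 * dp)
= 1.055e-34 / (2 * 3.3642e-21)
= 1.055e-34 / 6.7284e-21
= 1.5680e-14 m

1.5680e-14


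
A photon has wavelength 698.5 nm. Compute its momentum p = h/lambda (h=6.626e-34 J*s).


p = h / lambda
= 6.626e-34 / (698.5e-9)
= 6.626e-34 / 6.9850e-07
= 9.4860e-28 kg*m/s

9.4860e-28


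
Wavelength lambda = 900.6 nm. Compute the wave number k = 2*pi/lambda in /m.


k = 2 * pi / lambda
= 6.2832 / (900.6e-9)
= 6.2832 / 9.0060e-07
= 6.9767e+06 /m

6.9767e+06


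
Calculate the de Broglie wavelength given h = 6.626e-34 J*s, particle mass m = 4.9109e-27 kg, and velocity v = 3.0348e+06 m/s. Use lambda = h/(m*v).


lambda = h / (m * v)
= 6.626e-34 / (4.9109e-27 * 3.0348e+06)
= 6.626e-34 / 1.4904e-20
= 4.4459e-14 m

4.4459e-14


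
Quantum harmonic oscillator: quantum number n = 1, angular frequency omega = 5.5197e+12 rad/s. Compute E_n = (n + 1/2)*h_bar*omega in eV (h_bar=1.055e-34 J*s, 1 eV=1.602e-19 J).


E = (n + 1/2) * h_bar * omega
= (1 + 0.5) * 1.055e-34 * 5.5197e+12
= 1.5 * 5.8233e-22
= 8.7349e-22 J
= 0.0055 eV

0.0055


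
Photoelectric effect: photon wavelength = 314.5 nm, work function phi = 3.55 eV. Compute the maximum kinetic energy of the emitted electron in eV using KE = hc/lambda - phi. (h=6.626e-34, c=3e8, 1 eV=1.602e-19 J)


E_photon = hc / lambda
= (6.626e-34)(3e8) / (314.5e-9)
= 6.3205e-19 J
= 3.9454 eV
KE = E_photon - phi
= 3.9454 - 3.55
= 0.3954 eV

0.3954


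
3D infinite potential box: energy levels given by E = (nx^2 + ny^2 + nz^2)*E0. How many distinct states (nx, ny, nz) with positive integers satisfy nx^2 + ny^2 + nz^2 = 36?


Enumerate all (nx, ny, nz) with nx^2 + ny^2 + nz^2 = 36:
(2,4,4)
(4,2,4)
(4,4,2)
Total degeneracy = 3

3


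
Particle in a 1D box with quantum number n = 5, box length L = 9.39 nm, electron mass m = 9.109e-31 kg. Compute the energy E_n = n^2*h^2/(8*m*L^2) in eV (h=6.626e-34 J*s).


E = n^2 * h^2 / (8 * m * L^2)
= 5^2 * (6.626e-34)^2 / (8 * 9.109e-31 * (9.39e-9)^2)
= 25 * 4.3904e-67 / (8 * 9.109e-31 * 8.8172e-17)
= 1.7082e-20 J
= 0.1066 eV

0.1066


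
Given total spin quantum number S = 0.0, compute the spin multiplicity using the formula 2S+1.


Spin multiplicity = 2S + 1
= 2 * 0.0 + 1
= 0.0 + 1
= 1

1


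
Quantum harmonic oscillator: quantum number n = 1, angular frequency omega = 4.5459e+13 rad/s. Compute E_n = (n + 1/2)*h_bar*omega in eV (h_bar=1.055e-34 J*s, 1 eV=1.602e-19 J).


E = (n + 1/2) * h_bar * omega
= (1 + 0.5) * 1.055e-34 * 4.5459e+13
= 1.5 * 4.7959e-21
= 7.1939e-21 J
= 0.0449 eV

0.0449


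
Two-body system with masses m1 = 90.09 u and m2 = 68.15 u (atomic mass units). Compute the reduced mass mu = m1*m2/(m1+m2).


mu = m1 * m2 / (m1 + m2)
= 90.09 * 68.15 / (90.09 + 68.15)
= 6139.6335 / 158.24
= 38.7995 u

38.7995


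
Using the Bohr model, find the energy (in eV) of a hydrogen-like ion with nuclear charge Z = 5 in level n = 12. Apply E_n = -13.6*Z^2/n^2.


E_n = -13.6 * Z^2 / n^2
= -13.6 * 5^2 / 12^2
= -13.6 * 25 / 144
= -2.3611 eV

-2.3611


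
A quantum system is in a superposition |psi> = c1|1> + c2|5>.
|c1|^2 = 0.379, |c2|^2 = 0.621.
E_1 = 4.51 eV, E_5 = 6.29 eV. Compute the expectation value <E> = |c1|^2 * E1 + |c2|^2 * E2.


<E> = |c1|^2 * E1 + |c2|^2 * E2
= 0.379 * 4.51 + 0.621 * 6.29
= 1.7093 + 3.9061
= 5.6154 eV

5.6154


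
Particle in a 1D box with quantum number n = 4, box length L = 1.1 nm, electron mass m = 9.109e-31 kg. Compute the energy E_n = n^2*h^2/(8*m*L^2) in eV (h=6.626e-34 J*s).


E = n^2 * h^2 / (8 * m * L^2)
= 4^2 * (6.626e-34)^2 / (8 * 9.109e-31 * (1.1e-9)^2)
= 16 * 4.3904e-67 / (8 * 9.109e-31 * 1.2100e-18)
= 7.9667e-19 J
= 4.973 eV

4.973


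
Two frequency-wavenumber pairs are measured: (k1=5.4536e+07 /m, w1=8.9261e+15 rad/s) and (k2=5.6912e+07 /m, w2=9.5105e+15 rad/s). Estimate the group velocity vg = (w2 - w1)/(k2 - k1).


vg = (w2 - w1) / (k2 - k1)
= (9.5105e+15 - 8.9261e+15) / (5.6912e+07 - 5.4536e+07)
= 5.8440e+14 / 2.3760e+06
= 2.4596e+08 m/s

2.4596e+08


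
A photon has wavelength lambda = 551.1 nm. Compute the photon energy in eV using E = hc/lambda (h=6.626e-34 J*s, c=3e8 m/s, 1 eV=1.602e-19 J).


E = hc / lambda
= (6.626e-34)(3e8) / (551.1e-9)
= 1.9878e-25 / 5.5110e-07
= 3.6070e-19 J
Converting to eV: 3.6070e-19 / 1.602e-19
= 2.2515 eV

2.2515


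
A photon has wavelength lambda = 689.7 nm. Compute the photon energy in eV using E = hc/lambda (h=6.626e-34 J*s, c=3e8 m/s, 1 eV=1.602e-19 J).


E = hc / lambda
= (6.626e-34)(3e8) / (689.7e-9)
= 1.9878e-25 / 6.8970e-07
= 2.8821e-19 J
Converting to eV: 2.8821e-19 / 1.602e-19
= 1.7991 eV

1.7991


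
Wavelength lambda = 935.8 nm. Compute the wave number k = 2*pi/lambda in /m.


k = 2 * pi / lambda
= 6.2832 / (935.8e-9)
= 6.2832 / 9.3580e-07
= 6.7142e+06 /m

6.7142e+06


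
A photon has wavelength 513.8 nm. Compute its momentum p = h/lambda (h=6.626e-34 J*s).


p = h / lambda
= 6.626e-34 / (513.8e-9)
= 6.626e-34 / 5.1380e-07
= 1.2896e-27 kg*m/s

1.2896e-27


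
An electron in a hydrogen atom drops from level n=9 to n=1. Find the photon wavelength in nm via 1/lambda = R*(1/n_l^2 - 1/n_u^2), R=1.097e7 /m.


1/lambda = R * (1/n_l^2 - 1/n_u^2)
= 1.097e7 * (1/1^2 - 1/9^2)
= 1.097e7 * (1.0 - 0.012346)
= 1.097e7 * 0.987654
= 1.0835e+07 /m
lambda = 1 / 1.0835e+07 = 92.2972 nm

92.2972


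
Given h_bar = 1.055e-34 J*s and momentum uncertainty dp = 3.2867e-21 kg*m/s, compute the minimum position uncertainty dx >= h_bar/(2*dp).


dx = h_bar / (2 * dp)
= 1.055e-34 / (2 * 3.2867e-21)
= 1.055e-34 / 6.5734e-21
= 1.6050e-14 m

1.6050e-14


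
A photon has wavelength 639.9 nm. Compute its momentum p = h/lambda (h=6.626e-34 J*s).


p = h / lambda
= 6.626e-34 / (639.9e-9)
= 6.626e-34 / 6.3990e-07
= 1.0355e-27 kg*m/s

1.0355e-27


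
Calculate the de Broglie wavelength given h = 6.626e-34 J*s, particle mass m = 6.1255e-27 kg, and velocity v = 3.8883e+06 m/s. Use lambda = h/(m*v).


lambda = h / (m * v)
= 6.626e-34 / (6.1255e-27 * 3.8883e+06)
= 6.626e-34 / 2.3818e-20
= 2.7820e-14 m

2.7820e-14


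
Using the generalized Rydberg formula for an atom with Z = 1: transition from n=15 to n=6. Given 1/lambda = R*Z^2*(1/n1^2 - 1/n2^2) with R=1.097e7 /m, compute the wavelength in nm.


1/lambda = R * Z^2 * (1/n1^2 - 1/n2^2)
= 1.097e7 * 1^2 * (1/6^2 - 1/15^2)
= 1.097e7 * 1 * (0.027778 - 0.004444)
= 2.5597e+05 /m
lambda = 1 / 2.5597e+05
= 3906.7587 nm

3906.7587


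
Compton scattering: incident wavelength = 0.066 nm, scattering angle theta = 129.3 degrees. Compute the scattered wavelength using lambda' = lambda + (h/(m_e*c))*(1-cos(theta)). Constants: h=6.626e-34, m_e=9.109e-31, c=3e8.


Compton wavelength: h/(m_e*c) = 2.4247e-12 m
d_lambda = 2.4247e-12 * (1 - cos(129.3 deg))
= 2.4247e-12 * 1.633381
= 3.9605e-12 m = 0.00396 nm
lambda' = 0.066 + 0.00396
= 0.06996 nm

0.06996


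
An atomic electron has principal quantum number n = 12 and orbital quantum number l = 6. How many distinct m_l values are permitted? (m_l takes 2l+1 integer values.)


m_l ranges from -l to +l in integer steps
So m_l goes from -6 to +6
Count = 2l + 1 = 2*6 + 1
= 13

13


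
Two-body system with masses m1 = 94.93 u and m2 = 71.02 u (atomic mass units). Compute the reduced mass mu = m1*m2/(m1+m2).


mu = m1 * m2 / (m1 + m2)
= 94.93 * 71.02 / (94.93 + 71.02)
= 6741.9286 / 165.95
= 40.6263 u

40.6263


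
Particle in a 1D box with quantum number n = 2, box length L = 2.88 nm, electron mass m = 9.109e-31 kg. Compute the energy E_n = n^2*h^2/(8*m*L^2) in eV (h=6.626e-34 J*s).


E = n^2 * h^2 / (8 * m * L^2)
= 2^2 * (6.626e-34)^2 / (8 * 9.109e-31 * (2.88e-9)^2)
= 4 * 4.3904e-67 / (8 * 9.109e-31 * 8.2944e-18)
= 2.9055e-20 J
= 0.1814 eV

0.1814


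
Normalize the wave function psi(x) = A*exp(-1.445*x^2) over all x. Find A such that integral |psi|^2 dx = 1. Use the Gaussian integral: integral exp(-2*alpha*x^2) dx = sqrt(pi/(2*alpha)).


integral |psi|^2 dx = A^2 * sqrt(pi/(2*alpha)) = 1
A^2 = sqrt(2*alpha/pi)
= sqrt(2 * 1.445 / pi)
= 0.959122
A = sqrt(0.959122)
= 0.9793

0.9793


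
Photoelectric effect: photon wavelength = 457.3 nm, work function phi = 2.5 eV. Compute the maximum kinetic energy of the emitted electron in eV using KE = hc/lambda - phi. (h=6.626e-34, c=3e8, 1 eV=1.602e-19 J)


E_photon = hc / lambda
= (6.626e-34)(3e8) / (457.3e-9)
= 4.3468e-19 J
= 2.7134 eV
KE = E_photon - phi
= 2.7134 - 2.5
= 0.2134 eV

0.2134


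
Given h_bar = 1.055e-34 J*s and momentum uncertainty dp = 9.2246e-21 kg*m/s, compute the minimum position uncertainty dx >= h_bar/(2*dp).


dx = h_bar / (2 * dp)
= 1.055e-34 / (2 * 9.2246e-21)
= 1.055e-34 / 1.8449e-20
= 5.7184e-15 m

5.7184e-15


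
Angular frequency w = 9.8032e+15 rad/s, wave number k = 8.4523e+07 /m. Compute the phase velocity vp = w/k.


vp = w / k
= 9.8032e+15 / 8.4523e+07
= 1.1598e+08 m/s

1.1598e+08


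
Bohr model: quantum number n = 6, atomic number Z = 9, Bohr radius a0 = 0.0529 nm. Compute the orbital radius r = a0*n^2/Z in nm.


r = a0 * n^2 / Z
= 0.0529 * 6^2 / 9
= 0.0529 * 36 / 9
= 0.2116 nm

0.2116


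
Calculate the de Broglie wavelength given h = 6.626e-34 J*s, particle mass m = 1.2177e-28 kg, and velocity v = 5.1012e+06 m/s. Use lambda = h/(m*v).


lambda = h / (m * v)
= 6.626e-34 / (1.2177e-28 * 5.1012e+06)
= 6.626e-34 / 6.2117e-22
= 1.0667e-12 m

1.0667e-12


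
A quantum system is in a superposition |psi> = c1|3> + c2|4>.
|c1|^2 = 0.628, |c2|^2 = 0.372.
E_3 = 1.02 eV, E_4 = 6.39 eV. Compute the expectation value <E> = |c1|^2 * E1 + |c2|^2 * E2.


<E> = |c1|^2 * E1 + |c2|^2 * E2
= 0.628 * 1.02 + 0.372 * 6.39
= 0.6406 + 2.3771
= 3.0176 eV

3.0176


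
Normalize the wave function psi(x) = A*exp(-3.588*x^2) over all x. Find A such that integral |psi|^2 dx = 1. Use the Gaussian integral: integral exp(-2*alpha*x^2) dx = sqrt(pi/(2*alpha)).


integral |psi|^2 dx = A^2 * sqrt(pi/(2*alpha)) = 1
A^2 = sqrt(2*alpha/pi)
= sqrt(2 * 3.588 / pi)
= 1.511354
A = sqrt(1.511354)
= 1.2294

1.2294


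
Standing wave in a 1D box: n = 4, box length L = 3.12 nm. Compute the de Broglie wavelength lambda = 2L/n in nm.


lambda = 2L / n
= 2 * 3.12 / 4
= 6.24 / 4
= 1.56 nm

1.56


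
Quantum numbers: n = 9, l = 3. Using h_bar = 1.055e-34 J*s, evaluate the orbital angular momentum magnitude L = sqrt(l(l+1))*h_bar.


L = sqrt(l*(l+1)) * h_bar
= sqrt(3 * 4) * 1.055e-34
= sqrt(12) * 1.055e-34
= 3.4641 * 1.055e-34
= 3.6546e-34 J*s

3.6546e-34


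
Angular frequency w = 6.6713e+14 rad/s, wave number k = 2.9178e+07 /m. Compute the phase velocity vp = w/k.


vp = w / k
= 6.6713e+14 / 2.9178e+07
= 2.2864e+07 m/s

2.2864e+07


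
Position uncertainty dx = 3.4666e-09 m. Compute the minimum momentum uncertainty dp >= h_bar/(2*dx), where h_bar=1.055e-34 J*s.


dp = h_bar / (2 * dx)
= 1.055e-34 / (2 * 3.4666e-09)
= 1.055e-34 / 6.9332e-09
= 1.5217e-26 kg*m/s

1.5217e-26


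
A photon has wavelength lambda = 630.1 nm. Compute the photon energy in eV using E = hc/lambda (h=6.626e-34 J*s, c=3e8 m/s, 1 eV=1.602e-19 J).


E = hc / lambda
= (6.626e-34)(3e8) / (630.1e-9)
= 1.9878e-25 / 6.3010e-07
= 3.1547e-19 J
Converting to eV: 3.1547e-19 / 1.602e-19
= 1.9692 eV

1.9692


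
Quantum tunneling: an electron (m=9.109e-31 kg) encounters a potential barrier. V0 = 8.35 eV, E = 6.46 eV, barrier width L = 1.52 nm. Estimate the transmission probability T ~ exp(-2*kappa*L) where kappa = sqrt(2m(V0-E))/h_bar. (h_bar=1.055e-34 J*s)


V0 - E = 1.89 eV = 3.0278e-19 J
kappa = sqrt(2 * m * (V0-E)) / h_bar
= sqrt(2 * 9.109e-31 * 3.0278e-19) / 1.055e-34
= 7.0398e+09 /m
2*kappa*L = 2 * 7.0398e+09 * 1.52e-9
= 21.401
T = exp(-21.401) = 5.077771e-10

5.077771e-10


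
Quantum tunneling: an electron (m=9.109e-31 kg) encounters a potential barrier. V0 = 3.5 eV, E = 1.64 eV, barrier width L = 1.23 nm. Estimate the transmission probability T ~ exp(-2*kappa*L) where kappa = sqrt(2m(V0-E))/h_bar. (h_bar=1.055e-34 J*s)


V0 - E = 1.86 eV = 2.9797e-19 J
kappa = sqrt(2 * m * (V0-E)) / h_bar
= sqrt(2 * 9.109e-31 * 2.9797e-19) / 1.055e-34
= 6.9837e+09 /m
2*kappa*L = 2 * 6.9837e+09 * 1.23e-9
= 17.1799
T = exp(-17.1799) = 3.458300e-08

3.458300e-08


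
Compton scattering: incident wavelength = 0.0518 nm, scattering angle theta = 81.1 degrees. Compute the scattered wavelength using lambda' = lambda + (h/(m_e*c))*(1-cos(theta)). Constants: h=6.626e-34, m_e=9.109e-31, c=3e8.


Compton wavelength: h/(m_e*c) = 2.4247e-12 m
d_lambda = 2.4247e-12 * (1 - cos(81.1 deg))
= 2.4247e-12 * 0.84529
= 2.0496e-12 m = 0.00205 nm
lambda' = 0.0518 + 0.00205
= 0.05385 nm

0.05385


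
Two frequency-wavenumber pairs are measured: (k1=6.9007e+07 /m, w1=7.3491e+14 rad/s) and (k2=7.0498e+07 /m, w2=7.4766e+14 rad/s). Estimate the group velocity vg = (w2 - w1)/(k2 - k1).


vg = (w2 - w1) / (k2 - k1)
= (7.4766e+14 - 7.3491e+14) / (7.0498e+07 - 6.9007e+07)
= 1.2750e+13 / 1.4910e+06
= 8.5513e+06 m/s

8.5513e+06


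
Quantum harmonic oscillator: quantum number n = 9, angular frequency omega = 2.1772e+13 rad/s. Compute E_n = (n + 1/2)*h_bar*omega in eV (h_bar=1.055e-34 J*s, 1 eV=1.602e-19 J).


E = (n + 1/2) * h_bar * omega
= (9 + 0.5) * 1.055e-34 * 2.1772e+13
= 9.5 * 2.2969e-21
= 2.1821e-20 J
= 0.1362 eV

0.1362


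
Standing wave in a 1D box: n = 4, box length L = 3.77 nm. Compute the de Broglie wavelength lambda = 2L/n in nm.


lambda = 2L / n
= 2 * 3.77 / 4
= 7.54 / 4
= 1.885 nm

1.885


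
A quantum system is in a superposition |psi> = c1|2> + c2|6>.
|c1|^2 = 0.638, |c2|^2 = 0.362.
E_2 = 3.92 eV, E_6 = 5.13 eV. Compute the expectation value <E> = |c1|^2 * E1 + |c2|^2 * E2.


<E> = |c1|^2 * E1 + |c2|^2 * E2
= 0.638 * 3.92 + 0.362 * 5.13
= 2.501 + 1.8571
= 4.358 eV

4.358


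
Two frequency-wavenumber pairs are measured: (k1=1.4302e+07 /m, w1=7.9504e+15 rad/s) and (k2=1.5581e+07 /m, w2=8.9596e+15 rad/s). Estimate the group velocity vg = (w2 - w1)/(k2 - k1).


vg = (w2 - w1) / (k2 - k1)
= (8.9596e+15 - 7.9504e+15) / (1.5581e+07 - 1.4302e+07)
= 1.0092e+15 / 1.2790e+06
= 7.8905e+08 m/s

7.8905e+08


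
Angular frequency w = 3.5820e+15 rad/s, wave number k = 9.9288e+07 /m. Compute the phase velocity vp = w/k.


vp = w / k
= 3.5820e+15 / 9.9288e+07
= 3.6077e+07 m/s

3.6077e+07
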